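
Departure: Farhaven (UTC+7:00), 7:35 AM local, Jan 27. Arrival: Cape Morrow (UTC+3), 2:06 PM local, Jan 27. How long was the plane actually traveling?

10 hours 31 minutes

Departure in UTC: 7:35 AM − 7:00 = 12:35 AM on Jan 27.
Arrival in UTC: 2:06 PM − 3:00 = 11:06 AM on Jan 27.
Elapsed = 11:06 AM − 12:35 AM = 10 hours 31 minutes.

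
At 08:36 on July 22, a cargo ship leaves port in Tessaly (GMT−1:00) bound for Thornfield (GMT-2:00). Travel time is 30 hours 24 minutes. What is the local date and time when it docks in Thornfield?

Convert departure to UTC: 08:36 + 1:00 = 09:36 UTC on Jul 22.
Add 30 hours and 24 minutes travel time → 16:00 UTC (Jul 23).
Thornfield is UTC−2:00, so local arrival = 16:00 − 2:00 = 14:00 on Jul 23.

14:00 on July 23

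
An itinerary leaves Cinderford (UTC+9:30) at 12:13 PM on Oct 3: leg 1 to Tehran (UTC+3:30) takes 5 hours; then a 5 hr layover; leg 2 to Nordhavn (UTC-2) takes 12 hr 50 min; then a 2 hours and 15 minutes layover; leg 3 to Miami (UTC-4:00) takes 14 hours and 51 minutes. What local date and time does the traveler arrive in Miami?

2:39 PM on October 4

Convert departure to UTC: 12:13 PM − 9:30 = 2:43 AM UTC on Oct 3.
Add 5 hours leg 1 → 7:43 AM UTC.
Add 5 hours layover in Tehran → 12:43 PM UTC.
Add 12 hours and 50 minutes leg 2 → 1:33 AM UTC (Oct 4).
Add 2 hours 15 minutes layover in Nordhavn → 3:48 AM UTC.
Add 14 hours and 51 minutes leg 3 → 6:39 PM UTC.
Miami is UTC−4:00, so local arrival = 6:39 PM − 4:00 = 2:39 PM on Oct 4.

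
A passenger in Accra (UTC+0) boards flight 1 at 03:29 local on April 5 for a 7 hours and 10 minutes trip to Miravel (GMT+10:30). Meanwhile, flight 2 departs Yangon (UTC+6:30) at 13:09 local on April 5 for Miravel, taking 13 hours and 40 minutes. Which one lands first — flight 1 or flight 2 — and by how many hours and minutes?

the first, by 9 hours 40 minutes

Flight 1 departs at 03:29 UTC (Apr 5).
+7 hours and 10 minutes → arrive 10:39 UTC on Apr 5.
Flight 2 in UTC: 13:09 − 6:30 = 06:39 on Apr 5.
+13 hours 40 minutes → arrive 20:19 UTC on Apr 5.
Flight 1 lands earlier by 9 hours 40 minutes.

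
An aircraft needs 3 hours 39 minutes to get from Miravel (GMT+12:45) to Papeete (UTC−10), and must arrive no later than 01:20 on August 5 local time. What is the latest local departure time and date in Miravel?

20:26 on Aug 5

Target arrival in UTC: 01:20 + 10:00 = 11:20 on Aug 5.
Subtract 3 hours 39 minutes → departure 07:41 UTC on Aug 5.
Miravel is UTC+12:45: 07:41 + 12:45 = 20:26 on Aug 5.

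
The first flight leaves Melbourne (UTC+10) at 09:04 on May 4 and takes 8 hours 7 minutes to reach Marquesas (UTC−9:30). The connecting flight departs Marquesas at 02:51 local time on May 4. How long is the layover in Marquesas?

Convert departure to UTC: 09:04 − 10:00 = 23:04 UTC on May 3.
Add 8 hours 7 minutes flight time → 07:11 UTC (May 4).
Marquesas is UTC−9:30, so local arrival = 07:11 − 9:30 = 21:41 on May 3.
Layover = 02:51 − 21:41 (+1 day) = 5 hours 10 minutes.

5 hours 10 minutes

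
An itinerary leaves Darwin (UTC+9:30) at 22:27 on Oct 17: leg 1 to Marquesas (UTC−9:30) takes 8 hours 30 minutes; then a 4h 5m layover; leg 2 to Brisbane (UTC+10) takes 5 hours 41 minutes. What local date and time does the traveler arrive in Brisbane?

Convert departure to UTC: 22:27 − 9:30 = 12:57 UTC on Oct 17.
Add 8 hours and 30 minutes leg 1 → 21:27 UTC.
Add 4 hours 5 minutes layover in Marquesas → 01:32 UTC (Oct 18).
Add 5 hours 41 minutes leg 2 → 07:13 UTC.
Brisbane is UTC+10:00, so local arrival = 07:13 + 10:00 = 17:13 on Oct 18.

17:13 on October 18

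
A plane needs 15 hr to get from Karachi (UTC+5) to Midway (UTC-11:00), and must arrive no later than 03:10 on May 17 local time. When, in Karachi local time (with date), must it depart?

Target arrival in UTC: 03:10 + 11:00 = 14:10 on May 17.
Subtract 15 hours → departure 23:10 UTC on May 16.
Karachi is UTC+5:00: 23:10 + 5:00 = 04:10 on May 17.

04:10 on May 17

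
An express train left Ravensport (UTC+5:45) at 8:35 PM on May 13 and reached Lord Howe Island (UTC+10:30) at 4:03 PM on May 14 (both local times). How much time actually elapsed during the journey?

14 hours 43 minutes

Departure in UTC: 8:35 PM − 5:45 = 2:50 PM on May 13.
Arrival in UTC: 4:03 PM − 10:30 = 5:33 AM on May 14.
Elapsed = 5:33 AM − 2:50 PM (+1 day) = 14 hours 43 minutes.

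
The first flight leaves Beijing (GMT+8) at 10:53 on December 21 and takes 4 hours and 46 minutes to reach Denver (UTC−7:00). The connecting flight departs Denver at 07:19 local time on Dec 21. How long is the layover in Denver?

6 hours 40 minutes

Convert departure to UTC: 10:53 − 8:00 = 02:53 UTC on Dec 21.
Add 4 hours and 46 minutes flight time → 07:39 UTC.
Denver is UTC−7:00, so local arrival = 07:39 − 7:00 = 00:39 on Dec 21.
Layover = 07:19 − 00:39 = 6 hours 40 minutes.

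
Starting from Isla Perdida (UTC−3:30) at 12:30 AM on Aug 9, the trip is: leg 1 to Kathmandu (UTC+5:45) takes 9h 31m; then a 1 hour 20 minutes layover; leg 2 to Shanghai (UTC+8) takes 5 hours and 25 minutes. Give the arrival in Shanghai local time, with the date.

Convert departure to UTC: 12:30 AM + 3:30 = 4:00 AM UTC on Aug 9.
Add 9 hours 31 minutes leg 1 → 1:31 PM UTC.
Add 1 hour and 20 minutes layover in Kathmandu → 2:51 PM UTC.
Add 5 hours and 25 minutes leg 2 → 8:16 PM UTC.
Shanghai is UTC+8:00, so local arrival = 8:16 PM + 8:00 = 4:16 AM on Aug 10.

4:16 AM on August 10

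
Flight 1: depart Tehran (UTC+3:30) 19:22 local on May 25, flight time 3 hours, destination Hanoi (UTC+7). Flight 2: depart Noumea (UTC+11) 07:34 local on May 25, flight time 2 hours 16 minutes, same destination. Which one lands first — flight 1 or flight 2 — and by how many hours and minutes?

the second, by 20 hours 2 minutes

Flight 1 in UTC: 19:22 − 3:30 = 15:52 on May 25.
+3 hours → arrive 18:52 UTC on May 25.
Flight 2 in UTC: 07:34 − 11:00 = 20:34 on May 24.
+2 hours 16 minutes → arrive 22:50 UTC on May 24.
Flight 2 lands earlier by 20 hours 2 minutes.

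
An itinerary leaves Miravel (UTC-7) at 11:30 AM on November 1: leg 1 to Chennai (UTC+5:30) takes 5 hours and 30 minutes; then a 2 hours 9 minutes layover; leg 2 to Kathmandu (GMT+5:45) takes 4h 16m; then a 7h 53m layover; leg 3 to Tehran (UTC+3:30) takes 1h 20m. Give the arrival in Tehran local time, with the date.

7:08 PM on November 2

Convert departure to UTC: 11:30 AM + 7:00 = 6:30 PM UTC on Nov 1.
Add 5 hours and 30 minutes leg 1 → 12:00 AM UTC (Nov 2).
Add 2 hours 9 minutes layover in Chennai → 2:09 AM UTC.
Add 4 hours and 16 minutes leg 2 → 6:25 AM UTC.
Add 7 hours and 53 minutes layover in Kathmandu → 2:18 PM UTC.
Add 1 hour and 20 minutes leg 3 → 3:38 PM UTC.
Tehran is UTC+3:30, so local arrival = 3:38 PM + 3:30 = 7:08 PM on Nov 2.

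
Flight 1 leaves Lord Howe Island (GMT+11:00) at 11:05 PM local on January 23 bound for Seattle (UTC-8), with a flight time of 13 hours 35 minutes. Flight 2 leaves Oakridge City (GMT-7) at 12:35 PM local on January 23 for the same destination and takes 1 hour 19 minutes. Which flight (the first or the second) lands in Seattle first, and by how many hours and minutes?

the second, by 4 hours 46 minutes

Flight 1 in UTC: 11:05 PM − 11:00 = 12:05 PM on Jan 23.
+13 hours and 35 minutes → arrive 1:40 AM UTC on Jan 24.
Flight 2 in UTC: 12:35 PM + 7:00 = 7:35 PM on Jan 23.
+1 hour 19 minutes → arrive 8:54 PM UTC on Jan 23.
Flight 2 lands earlier by 4 hours 46 minutes.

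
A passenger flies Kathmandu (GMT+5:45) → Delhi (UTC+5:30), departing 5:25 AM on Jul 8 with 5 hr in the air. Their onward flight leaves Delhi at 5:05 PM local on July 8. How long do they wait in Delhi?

6 hours 55 minutes

Convert departure to UTC: 5:25 AM − 5:45 = 11:40 PM UTC on Jul 7.
Add 5 hours flight time → 4:40 AM UTC (Jul 8).
Delhi is UTC+5:30, so local arrival = 4:40 AM + 5:30 = 10:10 AM on Jul 8.
Layover = 5:05 PM − 10:10 AM = 6 hours 55 minutes.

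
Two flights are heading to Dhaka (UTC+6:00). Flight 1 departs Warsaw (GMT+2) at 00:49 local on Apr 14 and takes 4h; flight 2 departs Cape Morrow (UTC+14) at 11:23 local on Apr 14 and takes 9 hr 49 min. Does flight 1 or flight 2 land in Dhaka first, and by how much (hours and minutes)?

the first, by 4 hours 23 minutes

Flight 1 in UTC: 00:49 − 2:00 = 22:49 on Apr 13.
+4 hours → arrive 02:49 UTC on Apr 14.
Flight 2 in UTC: 11:23 − 14:00 = 21:23 on Apr 13.
+9 hours 49 minutes → arrive 07:12 UTC on Apr 14.
Flight 1 lands earlier by 4 hours 23 minutes.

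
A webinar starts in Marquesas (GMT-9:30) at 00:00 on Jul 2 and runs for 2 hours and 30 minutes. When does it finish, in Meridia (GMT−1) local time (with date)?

11:00 on July 2

Meridia is 8:30 ahead of Marquesas.
After 2 hours 30 minutes it is 02:30 in Marquesas.
Shift by the zone difference: 02:30 + 8:30 = 11:00 on Jul 2 in Meridia.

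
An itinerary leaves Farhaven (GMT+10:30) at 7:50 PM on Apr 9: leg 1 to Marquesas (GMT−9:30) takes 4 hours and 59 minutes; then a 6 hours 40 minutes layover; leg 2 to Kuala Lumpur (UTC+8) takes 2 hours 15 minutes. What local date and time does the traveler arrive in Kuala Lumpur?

7:14 AM on Apr 10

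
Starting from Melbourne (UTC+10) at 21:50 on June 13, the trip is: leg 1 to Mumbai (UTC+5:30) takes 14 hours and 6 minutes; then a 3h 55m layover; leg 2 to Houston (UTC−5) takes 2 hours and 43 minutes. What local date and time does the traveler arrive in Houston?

03:34 on June 14

Convert departure to UTC: 21:50 − 10:00 = 11:50 UTC on Jun 13.
Add 14 hours and 6 minutes leg 1 → 01:56 UTC (Jun 14).
Add 3 hours 55 minutes layover in Mumbai → 05:51 UTC.
Add 2 hours 43 minutes leg 2 → 08:34 UTC.
Houston is UTC−5:00, so local arrival = 08:34 − 5:00 = 03:34 on Jun 14.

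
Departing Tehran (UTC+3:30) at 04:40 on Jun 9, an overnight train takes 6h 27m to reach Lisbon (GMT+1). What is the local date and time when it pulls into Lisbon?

Convert departure to UTC: 04:40 − 3:30 = 01:10 UTC on Jun 9.
Add 6 hours 27 minutes travel time → 07:37 UTC.
Lisbon is UTC+1:00, so local arrival = 07:37 + 1:00 = 08:37 on Jun 9.

08:37 on Jun 9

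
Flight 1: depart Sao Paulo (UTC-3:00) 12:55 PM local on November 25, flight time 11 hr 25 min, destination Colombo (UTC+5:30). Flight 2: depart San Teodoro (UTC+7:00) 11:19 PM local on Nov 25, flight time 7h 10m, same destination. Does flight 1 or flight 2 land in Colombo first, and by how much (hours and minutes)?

Flight 1 in UTC: 12:55 PM + 3:00 = 3:55 PM on Nov 25.
+11 hours 25 minutes → arrive 3:20 AM UTC on Nov 26.
Flight 2 in UTC: 11:19 PM − 7:00 = 4:19 PM on Nov 25.
+7 hours and 10 minutes → arrive 11:29 PM UTC on Nov 25.
Flight 2 lands earlier by 3 hours 51 minutes.

the second, by 3 hours 51 minutes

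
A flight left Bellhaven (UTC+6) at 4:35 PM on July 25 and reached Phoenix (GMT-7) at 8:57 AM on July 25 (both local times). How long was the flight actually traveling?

5 hours 22 minutes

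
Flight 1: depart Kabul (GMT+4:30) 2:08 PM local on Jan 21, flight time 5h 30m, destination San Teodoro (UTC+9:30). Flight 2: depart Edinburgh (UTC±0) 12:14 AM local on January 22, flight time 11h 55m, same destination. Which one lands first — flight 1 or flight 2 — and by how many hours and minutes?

Flight 1 in UTC: 2:08 PM − 4:30 = 9:38 AM on Jan 21.
+5 hours and 30 minutes → arrive 3:08 PM UTC on Jan 21.
Flight 2 departs at 12:14 AM UTC (Jan 22).
+11 hours 55 minutes → arrive 12:09 PM UTC on Jan 22.
Flight 1 lands earlier by 21 hours 1 minute.

the first, by 21 hours 1 minute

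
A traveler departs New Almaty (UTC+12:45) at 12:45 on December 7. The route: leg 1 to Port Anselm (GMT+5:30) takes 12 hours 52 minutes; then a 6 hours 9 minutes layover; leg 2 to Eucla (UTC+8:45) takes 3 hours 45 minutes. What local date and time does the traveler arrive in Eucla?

Convert departure to UTC: 12:45 − 12:45 = 00:00 UTC on Dec 7.
Add 12 hours 52 minutes leg 1 → 12:52 UTC.
Add 6 hours and 9 minutes layover in Port Anselm → 19:01 UTC.
Add 3 hours and 45 minutes leg 2 → 22:46 UTC.
Eucla is UTC+8:45, so local arrival = 22:46 + 8:45 = 07:31 on Dec 8.

07:31 on December 8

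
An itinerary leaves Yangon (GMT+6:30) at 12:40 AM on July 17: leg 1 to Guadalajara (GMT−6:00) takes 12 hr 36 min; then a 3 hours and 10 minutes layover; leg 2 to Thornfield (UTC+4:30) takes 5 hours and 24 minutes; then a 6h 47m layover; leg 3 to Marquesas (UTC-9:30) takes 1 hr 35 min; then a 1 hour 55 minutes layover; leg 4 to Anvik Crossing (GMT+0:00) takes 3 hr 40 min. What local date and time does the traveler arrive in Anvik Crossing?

Convert departure to UTC: 12:40 AM − 6:30 = 6:10 PM UTC on Jul 16.
Add 12 hours 36 minutes leg 1 → 6:46 AM UTC (Jul 17).
Add 3 hours 10 minutes layover in Guadalajara → 9:56 AM UTC.
Add 5 hours 24 minutes leg 2 → 3:20 PM UTC.
Add 6 hours 47 minutes layover in Thornfield → 10:07 PM UTC.
Add 1 hour and 35 minutes leg 3 → 11:42 PM UTC.
Add 1 hour and 55 minutes layover in Marquesas → 1:37 AM UTC (Jul 18).
Add 3 hours 40 minutes leg 4 → 5:17 AM UTC.
Anvik Crossing is UTC+0, so local arrival is the same: 5:17 AM on Jul 18.

5:17 AM on July 18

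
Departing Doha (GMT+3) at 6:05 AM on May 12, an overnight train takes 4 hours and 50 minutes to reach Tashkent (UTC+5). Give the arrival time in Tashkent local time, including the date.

12:55 PM on May 12

Convert departure to UTC: 6:05 AM − 3:00 = 3:05 AM UTC on May 12.
Add 4 hours and 50 minutes travel time → 7:55 AM UTC.
Tashkent is UTC+5:00, so local arrival = 7:55 AM + 5:00 = 12:55 PM on May 12.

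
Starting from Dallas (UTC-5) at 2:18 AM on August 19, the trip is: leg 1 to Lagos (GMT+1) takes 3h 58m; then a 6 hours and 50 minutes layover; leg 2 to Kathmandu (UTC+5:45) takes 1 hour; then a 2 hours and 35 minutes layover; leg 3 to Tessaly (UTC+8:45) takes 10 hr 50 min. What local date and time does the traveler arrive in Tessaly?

5:16 PM on August 20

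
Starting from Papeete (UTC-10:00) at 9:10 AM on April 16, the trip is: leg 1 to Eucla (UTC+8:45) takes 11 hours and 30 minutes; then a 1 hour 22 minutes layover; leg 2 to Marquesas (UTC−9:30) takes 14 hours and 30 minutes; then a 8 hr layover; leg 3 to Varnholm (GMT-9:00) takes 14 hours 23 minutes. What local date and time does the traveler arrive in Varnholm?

Convert departure to UTC: 9:10 AM + 10:00 = 7:10 PM UTC on Apr 16.
Add 11 hours and 30 minutes leg 1 → 6:40 AM UTC (Apr 17).
Add 1 hour and 22 minutes layover in Eucla → 8:02 AM UTC.
Add 14 hours and 30 minutes leg 2 → 10:32 PM UTC.
Add 8 hours layover in Marquesas → 6:32 AM UTC (Apr 18).
Add 14 hours and 23 minutes leg 3 → 8:55 PM UTC.
Varnholm is UTC−9:00, so local arrival = 8:55 PM − 9:00 = 11:55 AM on Apr 18.

11:55 AM on Apr 18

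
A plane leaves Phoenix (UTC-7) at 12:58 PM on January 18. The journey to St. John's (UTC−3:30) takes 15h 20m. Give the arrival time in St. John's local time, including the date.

7:48 AM on January 19

Convert departure to UTC: 12:58 PM + 7:00 = 7:58 PM UTC on Jan 18.
Add 15 hours and 20 minutes travel time → 11:18 AM UTC (Jan 19).
St. John's is UTC−3:30, so local arrival = 11:18 AM − 3:30 = 7:48 AM on Jan 19.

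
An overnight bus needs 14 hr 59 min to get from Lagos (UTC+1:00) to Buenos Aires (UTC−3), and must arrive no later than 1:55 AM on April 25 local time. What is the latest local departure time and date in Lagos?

2:56 PM on April 24

Target arrival in UTC: 1:55 AM + 3:00 = 4:55 AM on Apr 25.
Subtract 14 hours 59 minutes → departure 1:56 PM UTC on Apr 24.
Lagos is UTC+1:00: 1:56 PM + 1:00 = 2:56 PM on Apr 24.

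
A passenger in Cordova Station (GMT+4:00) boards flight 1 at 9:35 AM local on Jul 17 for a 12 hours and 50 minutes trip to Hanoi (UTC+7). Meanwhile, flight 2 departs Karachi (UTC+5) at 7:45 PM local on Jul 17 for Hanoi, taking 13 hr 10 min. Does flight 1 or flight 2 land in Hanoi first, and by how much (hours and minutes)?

the first, by 9 hours 30 minutes

Flight 1 in UTC: 9:35 AM − 4:00 = 5:35 AM on Jul 17.
+12 hours and 50 minutes → arrive 6:25 PM UTC on Jul 17.
Flight 2 in UTC: 7:45 PM − 5:00 = 2:45 PM on Jul 17.
+13 hours 10 minutes → arrive 3:55 AM UTC on Jul 18.
Flight 1 lands earlier by 9 hours 30 minutes.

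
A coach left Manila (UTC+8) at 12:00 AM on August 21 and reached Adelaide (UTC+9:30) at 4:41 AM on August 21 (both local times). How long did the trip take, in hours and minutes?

Adelaide is 1:30 ahead of Manila.
Clock-face elapsed time (ignoring zones) is 4 hours 41 minutes.
Actual elapsed = 4 hours 41 minutes − 1:30 = 3 hours 11 minutes.

3 hours 11 minutes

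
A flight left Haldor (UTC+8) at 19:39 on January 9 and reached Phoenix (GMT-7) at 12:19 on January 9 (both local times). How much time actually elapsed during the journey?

7 hours 40 minutes

Departure in UTC: 19:39 − 8:00 = 11:39 on Jan 9.
Arrival in UTC: 12:19 + 7:00 = 19:19 on Jan 9.
Elapsed = 19:19 − 11:39 = 7 hours 40 minutes.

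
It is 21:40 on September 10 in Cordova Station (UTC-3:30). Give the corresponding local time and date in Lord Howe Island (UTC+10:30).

11:40 on September 11

Lord Howe Island is 14:00 ahead of Cordova Station.
Shift by the zone difference: 21:40 + 14:00 = 11:40 on Sep 11 in Lord Howe Island.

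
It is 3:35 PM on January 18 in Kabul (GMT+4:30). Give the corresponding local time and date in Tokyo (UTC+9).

8:05 PM on January 18

In UTC: 3:35 PM − 4:30 = 11:05 AM on Jan 18.
Tokyo is UTC+9:00: 11:05 AM + 9:00 = 8:05 PM on Jan 18.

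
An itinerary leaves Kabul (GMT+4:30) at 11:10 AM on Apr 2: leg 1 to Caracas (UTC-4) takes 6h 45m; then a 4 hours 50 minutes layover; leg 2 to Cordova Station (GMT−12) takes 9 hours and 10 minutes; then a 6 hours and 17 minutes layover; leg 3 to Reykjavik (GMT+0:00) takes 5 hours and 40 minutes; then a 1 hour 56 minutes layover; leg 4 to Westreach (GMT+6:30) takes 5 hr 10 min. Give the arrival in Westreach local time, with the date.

4:58 AM on April 4

Convert departure to UTC: 11:10 AM − 4:30 = 6:40 AM UTC on Apr 2.
Add 6 hours 45 minutes leg 1 → 1:25 PM UTC.
Add 4 hours 50 minutes layover in Caracas → 6:15 PM UTC.
Add 9 hours and 10 minutes leg 2 → 3:25 AM UTC (Apr 3).
Add 6 hours and 17 minutes layover in Cordova Station → 9:42 AM UTC.
Add 5 hours 40 minutes leg 3 → 3:22 PM UTC.
Add 1 hour and 56 minutes layover in Reykjavik → 5:18 PM UTC.
Add 5 hours and 10 minutes leg 4 → 10:28 PM UTC.
Westreach is UTC+6:30, so local arrival = 10:28 PM + 6:30 = 4:58 AM on Apr 4.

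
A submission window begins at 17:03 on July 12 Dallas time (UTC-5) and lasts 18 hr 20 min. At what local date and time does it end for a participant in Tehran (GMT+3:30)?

Convert start to UTC: 17:03 + 5:00 = 22:03 UTC on Jul 12.
Add 18 hours 20 minutes duration → 16:23 UTC (Jul 13).
Tehran is UTC+3:30, so local end time = 16:23 + 3:30 = 19:53 on Jul 13.

19:53 on Jul 13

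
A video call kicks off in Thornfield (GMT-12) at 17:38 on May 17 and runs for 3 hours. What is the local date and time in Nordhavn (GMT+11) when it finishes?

19:38 on May 18

Convert start to UTC: 17:38 + 12:00 = 05:38 UTC on May 18.
Add 3 hours duration → 08:38 UTC.
Nordhavn is UTC+11:00, so local end time = 08:38 + 11:00 = 19:38 on May 18.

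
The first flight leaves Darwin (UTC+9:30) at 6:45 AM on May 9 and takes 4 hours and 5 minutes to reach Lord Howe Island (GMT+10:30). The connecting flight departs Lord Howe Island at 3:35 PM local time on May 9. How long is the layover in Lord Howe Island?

3 hours 45 minutes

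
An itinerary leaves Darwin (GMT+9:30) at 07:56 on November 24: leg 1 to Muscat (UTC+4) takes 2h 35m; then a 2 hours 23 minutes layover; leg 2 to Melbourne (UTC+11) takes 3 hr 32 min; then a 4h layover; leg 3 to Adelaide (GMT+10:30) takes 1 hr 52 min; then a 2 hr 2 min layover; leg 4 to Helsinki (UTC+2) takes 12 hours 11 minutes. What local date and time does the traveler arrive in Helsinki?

Convert departure to UTC: 07:56 − 9:30 = 22:26 UTC on Nov 23.
Add 2 hours and 35 minutes leg 1 → 01:01 UTC (Nov 24).
Add 2 hours 23 minutes layover in Muscat → 03:24 UTC.
Add 3 hours and 32 minutes leg 2 → 06:56 UTC.
Add 4 hours layover in Melbourne → 10:56 UTC.
Add 1 hour 52 minutes leg 3 → 12:48 UTC.
Add 2 hours and 2 minutes layover in Adelaide → 14:50 UTC.
Add 12 hours and 11 minutes leg 4 → 03:01 UTC (Nov 25).
Helsinki is UTC+2:00, so local arrival = 03:01 + 2:00 = 05:01 on Nov 25.

05:01 on Nov 25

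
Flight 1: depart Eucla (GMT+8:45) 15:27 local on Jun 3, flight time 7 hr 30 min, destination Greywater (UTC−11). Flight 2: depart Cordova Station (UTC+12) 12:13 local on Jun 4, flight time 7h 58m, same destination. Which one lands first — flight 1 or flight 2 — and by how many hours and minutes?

the first, by 17 hours 59 minutes

Flight 1 in UTC: 15:27 − 8:45 = 06:42 on Jun 3.
+7 hours and 30 minutes → arrive 14:12 UTC on Jun 3.
Flight 2 in UTC: 12:13 − 12:00 = 00:13 on Jun 4.
+7 hours and 58 minutes → arrive 08:11 UTC on Jun 4.
Flight 1 lands earlier by 17 hours 59 minutes.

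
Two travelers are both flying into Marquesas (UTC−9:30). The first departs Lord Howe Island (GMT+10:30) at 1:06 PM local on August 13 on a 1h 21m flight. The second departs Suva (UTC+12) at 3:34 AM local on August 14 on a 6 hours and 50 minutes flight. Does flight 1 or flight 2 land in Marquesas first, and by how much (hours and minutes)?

the first, by 18 hours 27 minutes

Flight 1 in UTC: 1:06 PM − 10:30 = 2:36 AM on Aug 13.
+1 hour 21 minutes → arrive 3:57 AM UTC on Aug 13.
Flight 2 in UTC: 3:34 AM − 12:00 = 3:34 PM on Aug 13.
+6 hours and 50 minutes → arrive 10:24 PM UTC on Aug 13.
Flight 1 lands earlier by 18 hours 27 minutes.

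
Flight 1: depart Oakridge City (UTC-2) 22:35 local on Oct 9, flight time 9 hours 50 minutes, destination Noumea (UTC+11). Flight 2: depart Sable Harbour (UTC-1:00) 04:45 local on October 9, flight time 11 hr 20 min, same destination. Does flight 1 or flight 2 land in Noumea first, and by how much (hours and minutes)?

Flight 1 in UTC: 22:35 + 2:00 = 00:35 on Oct 10.
+9 hours 50 minutes → arrive 10:25 UTC on Oct 10.
Flight 2 in UTC: 04:45 + 1:00 = 05:45 on Oct 9.
+11 hours and 20 minutes → arrive 17:05 UTC on Oct 9.
Flight 2 lands earlier by 17 hours 20 minutes.

the second, by 17 hours 20 minutes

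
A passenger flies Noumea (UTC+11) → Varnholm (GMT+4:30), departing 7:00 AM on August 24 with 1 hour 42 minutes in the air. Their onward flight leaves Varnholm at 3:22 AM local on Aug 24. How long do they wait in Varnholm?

1 hour 10 minutes

Convert departure to UTC: 7:00 AM − 11:00 = 8:00 PM UTC on Aug 23.
Add 1 hour and 42 minutes flight time → 9:42 PM UTC.
Varnholm is UTC+4:30, so local arrival = 9:42 PM + 4:30 = 2:12 AM on Aug 24.
Layover = 3:22 AM − 2:12 AM = 1 hour 10 minutes.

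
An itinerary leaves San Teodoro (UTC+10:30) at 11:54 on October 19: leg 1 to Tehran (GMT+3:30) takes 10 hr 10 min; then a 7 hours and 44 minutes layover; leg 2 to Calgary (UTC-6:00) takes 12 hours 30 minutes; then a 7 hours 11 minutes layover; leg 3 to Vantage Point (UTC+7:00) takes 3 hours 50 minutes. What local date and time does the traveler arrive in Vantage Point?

Convert departure to UTC: 11:54 − 10:30 = 01:24 UTC on Oct 19.
Add 10 hours and 10 minutes leg 1 → 11:34 UTC.
Add 7 hours 44 minutes layover in Tehran → 19:18 UTC.
Add 12 hours 30 minutes leg 2 → 07:48 UTC (Oct 20).
Add 7 hours 11 minutes layover in Calgary → 14:59 UTC.
Add 3 hours and 50 minutes leg 3 → 18:49 UTC.
Vantage Point is UTC+7:00, so local arrival = 18:49 + 7:00 = 01:49 on Oct 21.

01:49 on October 21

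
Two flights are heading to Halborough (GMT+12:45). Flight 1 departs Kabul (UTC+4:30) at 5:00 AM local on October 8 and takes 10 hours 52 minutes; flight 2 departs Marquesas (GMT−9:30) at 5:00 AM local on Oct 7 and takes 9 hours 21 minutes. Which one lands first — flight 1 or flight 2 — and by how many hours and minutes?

the second, by 11 hours 31 minutes

Flight 1 in UTC: 5:00 AM − 4:30 = 12:30 AM on Oct 8.
+10 hours and 52 minutes → arrive 11:22 AM UTC on Oct 8.
Flight 2 in UTC: 5:00 AM + 9:30 = 2:30 PM on Oct 7.
+9 hours and 21 minutes → arrive 11:51 PM UTC on Oct 7.
Flight 2 lands earlier by 11 hours 31 minutes.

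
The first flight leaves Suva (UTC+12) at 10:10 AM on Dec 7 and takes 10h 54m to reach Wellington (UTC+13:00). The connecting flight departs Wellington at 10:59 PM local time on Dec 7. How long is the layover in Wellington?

Convert departure to UTC: 10:10 AM − 12:00 = 10:10 PM UTC on Dec 6.
Add 10 hours and 54 minutes flight time → 9:04 AM UTC (Dec 7).
Wellington is UTC+13:00, so local arrival = 9:04 AM + 13:00 = 10:04 PM on Dec 7.
Layover = 10:59 PM − 10:04 PM = 55 minutes.

55 minutes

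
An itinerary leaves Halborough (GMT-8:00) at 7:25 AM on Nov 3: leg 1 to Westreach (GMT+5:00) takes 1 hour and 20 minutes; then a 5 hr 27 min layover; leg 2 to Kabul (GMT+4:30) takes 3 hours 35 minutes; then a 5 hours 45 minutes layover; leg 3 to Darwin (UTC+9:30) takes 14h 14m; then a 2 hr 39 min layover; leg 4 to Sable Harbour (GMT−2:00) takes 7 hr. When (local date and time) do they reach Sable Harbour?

Convert departure to UTC: 7:25 AM + 8:00 = 3:25 PM UTC on Nov 3.
Add 1 hour 20 minutes leg 1 → 4:45 PM UTC.
Add 5 hours and 27 minutes layover in Westreach → 10:12 PM UTC.
Add 3 hours 35 minutes leg 2 → 1:47 AM UTC (Nov 4).
Add 5 hours and 45 minutes layover in Kabul → 7:32 AM UTC.
Add 14 hours and 14 minutes leg 3 → 9:46 PM UTC.
Add 2 hours and 39 minutes layover in Darwin → 12:25 AM UTC (Nov 5).
Add 7 hours leg 4 → 7:25 AM UTC.
Sable Harbour is UTC−2:00, so local arrival = 7:25 AM − 2:00 = 5:25 AM on Nov 5.

5:25 AM on November 5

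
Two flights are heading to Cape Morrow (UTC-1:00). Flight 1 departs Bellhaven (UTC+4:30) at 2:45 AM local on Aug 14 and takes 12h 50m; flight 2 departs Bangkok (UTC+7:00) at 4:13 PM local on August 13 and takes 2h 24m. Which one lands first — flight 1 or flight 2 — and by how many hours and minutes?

Flight 1 in UTC: 2:45 AM − 4:30 = 10:15 PM on Aug 13.
+12 hours 50 minutes → arrive 11:05 AM UTC on Aug 14.
Flight 2 in UTC: 4:13 PM − 7:00 = 9:13 AM on Aug 13.
+2 hours 24 minutes → arrive 11:37 AM UTC on Aug 13.
Flight 2 lands earlier by 23 hours 28 minutes.

the second, by 23 hours 28 minutes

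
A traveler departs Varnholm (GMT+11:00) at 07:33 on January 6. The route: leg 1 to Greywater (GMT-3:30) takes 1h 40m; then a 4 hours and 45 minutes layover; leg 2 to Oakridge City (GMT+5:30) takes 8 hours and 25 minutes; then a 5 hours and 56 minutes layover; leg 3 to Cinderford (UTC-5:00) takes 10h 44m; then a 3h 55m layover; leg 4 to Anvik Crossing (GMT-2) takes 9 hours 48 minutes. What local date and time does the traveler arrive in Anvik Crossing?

15:46 on January 7

Convert departure to UTC: 07:33 − 11:00 = 20:33 UTC on Jan 5.
Add 1 hour 40 minutes leg 1 → 22:13 UTC.
Add 4 hours 45 minutes layover in Greywater → 02:58 UTC (Jan 6).
Add 8 hours and 25 minutes leg 2 → 11:23 UTC.
Add 5 hours and 56 minutes layover in Oakridge City → 17:19 UTC.
Add 10 hours and 44 minutes leg 3 → 04:03 UTC (Jan 7).
Add 3 hours 55 minutes layover in Cinderford → 07:58 UTC.
Add 9 hours 48 minutes leg 4 → 17:46 UTC.
Anvik Crossing is UTC−2:00, so local arrival = 17:46 − 2:00 = 15:46 on Jan 7.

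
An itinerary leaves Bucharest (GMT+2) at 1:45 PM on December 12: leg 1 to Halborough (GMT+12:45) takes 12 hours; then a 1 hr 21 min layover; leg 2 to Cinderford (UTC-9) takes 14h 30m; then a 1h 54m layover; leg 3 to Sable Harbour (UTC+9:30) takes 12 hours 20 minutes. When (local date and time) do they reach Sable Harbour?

Convert departure to UTC: 1:45 PM − 2:00 = 11:45 AM UTC on Dec 12.
Add 12 hours leg 1 → 11:45 PM UTC.
Add 1 hour 21 minutes layover in Halborough → 1:06 AM UTC (Dec 13).
Add 14 hours and 30 minutes leg 2 → 3:36 PM UTC.
Add 1 hour and 54 minutes layover in Cinderford → 5:30 PM UTC.
Add 12 hours 20 minutes leg 3 → 5:50 AM UTC (Dec 14).
Sable Harbour is UTC+9:30, so local arrival = 5:50 AM + 9:30 = 3:20 PM on Dec 14.

3:20 PM on December 14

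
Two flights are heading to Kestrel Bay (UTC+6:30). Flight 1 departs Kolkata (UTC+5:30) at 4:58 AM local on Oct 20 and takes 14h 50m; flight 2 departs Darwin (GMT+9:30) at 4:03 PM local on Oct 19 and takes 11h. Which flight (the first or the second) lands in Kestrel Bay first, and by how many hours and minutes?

the second, by 20 hours 45 minutes

Flight 1 in UTC: 4:58 AM − 5:30 = 11:28 PM on Oct 19.
+14 hours and 50 minutes → arrive 2:18 PM UTC on Oct 20.
Flight 2 in UTC: 4:03 PM − 9:30 = 6:33 AM on Oct 19.
+11 hours → arrive 5:33 PM UTC on Oct 19.
Flight 2 lands earlier by 20 hours 45 minutes.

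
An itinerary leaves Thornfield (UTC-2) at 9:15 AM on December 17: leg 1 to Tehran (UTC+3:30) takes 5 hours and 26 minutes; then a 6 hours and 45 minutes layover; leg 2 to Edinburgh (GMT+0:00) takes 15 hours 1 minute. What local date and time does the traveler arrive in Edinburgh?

Convert departure to UTC: 9:15 AM + 2:00 = 11:15 AM UTC on Dec 17.
Add 5 hours and 26 minutes leg 1 → 4:41 PM UTC.
Add 6 hours 45 minutes layover in Tehran → 11:26 PM UTC.
Add 15 hours and 1 minute leg 2 → 2:27 PM UTC (Dec 18).
Edinburgh is UTC+0, so local arrival is the same: 2:27 PM on Dec 18.

2:27 PM on December 18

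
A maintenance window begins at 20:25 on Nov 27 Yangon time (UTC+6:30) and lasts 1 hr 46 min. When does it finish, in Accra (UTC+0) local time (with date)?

15:41 on November 27

Convert start to UTC: 20:25 − 6:30 = 13:55 UTC on Nov 27.
Add 1 hour 46 minutes duration → 15:41 UTC.
Accra is UTC+0, so local end time is the same: 15:41 on Nov 27.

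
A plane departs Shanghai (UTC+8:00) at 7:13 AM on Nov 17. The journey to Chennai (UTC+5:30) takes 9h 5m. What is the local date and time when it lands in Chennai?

Chennai is 2:30 behind Shanghai.
After 9 hours and 5 minutes it is 4:18 PM in Shanghai.
Shift by the zone difference: 4:18 PM − 2:30 = 1:48 PM on Nov 17 in Chennai.

1:48 PM on November 17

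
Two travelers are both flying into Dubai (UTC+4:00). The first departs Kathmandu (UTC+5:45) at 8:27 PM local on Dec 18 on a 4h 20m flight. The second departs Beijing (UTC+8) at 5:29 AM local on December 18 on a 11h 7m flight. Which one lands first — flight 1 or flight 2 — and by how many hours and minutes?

Flight 1 in UTC: 8:27 PM − 5:45 = 2:42 PM on Dec 18.
+4 hours and 20 minutes → arrive 7:02 PM UTC on Dec 18.
Flight 2 in UTC: 5:29 AM − 8:00 = 9:29 PM on Dec 17.
+11 hours 7 minutes → arrive 8:36 AM UTC on Dec 18.
Flight 2 lands earlier by 10 hours 26 minutes.

the second, by 10 hours 26 minutes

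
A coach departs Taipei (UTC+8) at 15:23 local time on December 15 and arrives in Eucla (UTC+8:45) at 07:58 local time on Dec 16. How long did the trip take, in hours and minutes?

Departure in UTC: 15:23 − 8:00 = 07:23 on Dec 15.
Arrival in UTC: 07:58 − 8:45 = 23:13 on Dec 15.
Elapsed = 23:13 − 07:23 = 15 hours 50 minutes.

15 hours 50 minutes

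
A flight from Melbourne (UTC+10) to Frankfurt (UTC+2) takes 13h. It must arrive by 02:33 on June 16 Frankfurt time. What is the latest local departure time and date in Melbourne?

Target arrival in UTC: 02:33 − 2:00 = 00:33 on Jun 16.
Subtract 13 hours → departure 11:33 UTC on Jun 15.
Melbourne is UTC+10:00: 11:33 + 10:00 = 21:33 on Jun 15.

21:33 on June 15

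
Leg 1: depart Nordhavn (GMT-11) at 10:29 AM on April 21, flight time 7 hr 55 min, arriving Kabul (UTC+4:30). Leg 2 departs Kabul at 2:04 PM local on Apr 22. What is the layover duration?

Convert departure to UTC: 10:29 AM + 11:00 = 9:29 PM UTC on Apr 21.
Add 7 hours and 55 minutes flight time → 5:24 AM UTC (Apr 22).
Kabul is UTC+4:30, so local arrival = 5:24 AM + 4:30 = 9:54 AM on Apr 22.
Layover = 2:04 PM − 9:54 AM = 4 hours 10 minutes.

4 hours 10 minutes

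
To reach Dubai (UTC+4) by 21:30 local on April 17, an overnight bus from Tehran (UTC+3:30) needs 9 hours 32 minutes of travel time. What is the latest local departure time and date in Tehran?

Target arrival in UTC: 21:30 − 4:00 = 17:30 on Apr 17.
Subtract 9 hours and 32 minutes → departure 07:58 UTC on Apr 17.
Tehran is UTC+3:30: 07:58 + 3:30 = 11:28 on Apr 17.

11:28 on Apr 17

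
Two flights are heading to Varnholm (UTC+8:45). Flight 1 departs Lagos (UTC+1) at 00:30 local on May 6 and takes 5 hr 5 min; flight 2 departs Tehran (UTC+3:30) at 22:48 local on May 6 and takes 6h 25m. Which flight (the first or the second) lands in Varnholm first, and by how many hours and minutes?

Flight 1 in UTC: 00:30 − 1:00 = 23:30 on May 5.
+5 hours and 5 minutes → arrive 04:35 UTC on May 6.
Flight 2 in UTC: 22:48 − 3:30 = 19:18 on May 6.
+6 hours 25 minutes → arrive 01:43 UTC on May 7.
Flight 1 lands earlier by 21 hours 8 minutes.

the first, by 21 hours 8 minutes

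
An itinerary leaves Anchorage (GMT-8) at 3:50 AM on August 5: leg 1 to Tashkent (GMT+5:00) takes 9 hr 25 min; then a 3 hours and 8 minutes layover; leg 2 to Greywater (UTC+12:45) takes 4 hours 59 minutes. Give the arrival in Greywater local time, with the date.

6:07 PM on Aug 6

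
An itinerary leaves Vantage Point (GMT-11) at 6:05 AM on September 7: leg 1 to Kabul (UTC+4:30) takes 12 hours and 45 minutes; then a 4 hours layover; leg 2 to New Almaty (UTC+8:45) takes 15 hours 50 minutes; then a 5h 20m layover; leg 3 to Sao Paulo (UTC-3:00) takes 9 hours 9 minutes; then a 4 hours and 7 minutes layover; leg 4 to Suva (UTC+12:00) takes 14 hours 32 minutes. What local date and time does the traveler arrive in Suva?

10:48 PM on September 10

Convert departure to UTC: 6:05 AM + 11:00 = 5:05 PM UTC on Sep 7.
Add 12 hours 45 minutes leg 1 → 5:50 AM UTC (Sep 8).
Add 4 hours layover in Kabul → 9:50 AM UTC.
Add 15 hours and 50 minutes leg 2 → 1:40 AM UTC (Sep 9).
Add 5 hours 20 minutes layover in New Almaty → 7:00 AM UTC.
Add 9 hours and 9 minutes leg 3 → 4:09 PM UTC.
Add 4 hours and 7 minutes layover in Sao Paulo → 8:16 PM UTC.
Add 14 hours 32 minutes leg 4 → 10:48 AM UTC (Sep 10).
Suva is UTC+12:00, so local arrival = 10:48 AM + 12:00 = 10:48 PM on Sep 10.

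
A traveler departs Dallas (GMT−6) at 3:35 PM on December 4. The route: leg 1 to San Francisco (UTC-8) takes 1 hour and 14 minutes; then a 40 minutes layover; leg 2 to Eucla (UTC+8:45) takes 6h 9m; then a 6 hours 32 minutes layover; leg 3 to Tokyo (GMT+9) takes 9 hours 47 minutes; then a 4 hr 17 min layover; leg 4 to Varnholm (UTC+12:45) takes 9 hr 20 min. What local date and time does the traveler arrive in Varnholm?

Convert departure to UTC: 3:35 PM + 6:00 = 9:35 PM UTC on Dec 4.
Add 1 hour 14 minutes leg 1 → 10:49 PM UTC.
Add 40 minutes layover in San Francisco → 11:29 PM UTC.
Add 6 hours 9 minutes leg 2 → 5:38 AM UTC (Dec 5).
Add 6 hours 32 minutes layover in Eucla → 12:10 PM UTC.
Add 9 hours 47 minutes leg 3 → 9:57 PM UTC.
Add 4 hours and 17 minutes layover in Tokyo → 2:14 AM UTC (Dec 6).
Add 9 hours 20 minutes leg 4 → 11:34 AM UTC.
Varnholm is UTC+12:45, so local arrival = 11:34 AM + 12:45 = 12:19 AM on Dec 7.

12:19 AM on December 7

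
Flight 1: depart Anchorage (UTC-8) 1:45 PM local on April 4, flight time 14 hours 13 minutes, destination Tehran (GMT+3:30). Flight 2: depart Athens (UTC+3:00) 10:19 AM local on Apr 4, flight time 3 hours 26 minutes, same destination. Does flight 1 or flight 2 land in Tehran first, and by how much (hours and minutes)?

Flight 1 in UTC: 1:45 PM + 8:00 = 9:45 PM on Apr 4.
+14 hours 13 minutes → arrive 11:58 AM UTC on Apr 5.
Flight 2 in UTC: 10:19 AM − 3:00 = 7:19 AM on Apr 4.
+3 hours 26 minutes → arrive 10:45 AM UTC on Apr 4.
Flight 2 lands earlier by 25 hours 13 minutes.

the second, by 25 hours 13 minutes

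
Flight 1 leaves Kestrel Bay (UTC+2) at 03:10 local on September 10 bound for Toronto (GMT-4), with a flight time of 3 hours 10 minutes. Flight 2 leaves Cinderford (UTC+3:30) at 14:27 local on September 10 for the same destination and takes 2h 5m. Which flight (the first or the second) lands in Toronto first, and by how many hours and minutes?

the first, by 8 hours 42 minutes

Flight 1 in UTC: 03:10 − 2:00 = 01:10 on Sep 10.
+3 hours 10 minutes → arrive 04:20 UTC on Sep 10.
Flight 2 in UTC: 14:27 − 3:30 = 10:57 on Sep 10.
+2 hours 5 minutes → arrive 13:02 UTC on Sep 10.
Flight 1 lands earlier by 8 hours 42 minutes.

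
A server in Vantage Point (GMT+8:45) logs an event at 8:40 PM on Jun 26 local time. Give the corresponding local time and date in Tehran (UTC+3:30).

In UTC: 8:40 PM − 8:45 = 11:55 AM on Jun 26.
Tehran is UTC+3:30: 11:55 AM + 3:30 = 3:25 PM on Jun 26.

3:25 PM on June 26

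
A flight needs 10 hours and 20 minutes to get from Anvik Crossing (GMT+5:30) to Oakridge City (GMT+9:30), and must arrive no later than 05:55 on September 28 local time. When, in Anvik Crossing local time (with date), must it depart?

15:35 on September 27

Target arrival in UTC: 05:55 − 9:30 = 20:25 on Sep 27.
Subtract 10 hours and 20 minutes → departure 10:05 UTC on Sep 27.
Anvik Crossing is UTC+5:30: 10:05 + 5:30 = 15:35 on Sep 27.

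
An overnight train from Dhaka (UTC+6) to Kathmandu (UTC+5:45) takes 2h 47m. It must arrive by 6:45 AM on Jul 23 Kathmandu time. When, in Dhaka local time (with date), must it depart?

4:13 AM on July 23

Target arrival in UTC: 6:45 AM − 5:45 = 1:00 AM on Jul 23.
Subtract 2 hours 47 minutes → departure 10:13 PM UTC on Jul 22.
Dhaka is UTC+6:00: 10:13 PM + 6:00 = 4:13 AM on Jul 23.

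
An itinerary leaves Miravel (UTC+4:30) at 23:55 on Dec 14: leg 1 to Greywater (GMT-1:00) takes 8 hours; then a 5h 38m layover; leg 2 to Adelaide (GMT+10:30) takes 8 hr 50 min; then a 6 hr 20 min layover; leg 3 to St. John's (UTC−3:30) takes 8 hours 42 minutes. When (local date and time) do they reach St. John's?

Convert departure to UTC: 23:55 − 4:30 = 19:25 UTC on Dec 14.
Add 8 hours leg 1 → 03:25 UTC (Dec 15).
Add 5 hours and 38 minutes layover in Greywater → 09:03 UTC.
Add 8 hours 50 minutes leg 2 → 17:53 UTC.
Add 6 hours and 20 minutes layover in Adelaide → 00:13 UTC (Dec 16).
Add 8 hours and 42 minutes leg 3 → 08:55 UTC.
St. John's is UTC−3:30, so local arrival = 08:55 − 3:30 = 05:25 on Dec 16.

05:25 on December 16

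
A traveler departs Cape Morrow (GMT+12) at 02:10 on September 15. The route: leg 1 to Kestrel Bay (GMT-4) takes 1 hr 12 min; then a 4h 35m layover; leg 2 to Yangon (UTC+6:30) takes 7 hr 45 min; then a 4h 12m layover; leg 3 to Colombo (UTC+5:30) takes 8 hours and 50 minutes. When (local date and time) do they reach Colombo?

Convert departure to UTC: 02:10 − 12:00 = 14:10 UTC on Sep 14.
Add 1 hour 12 minutes leg 1 → 15:22 UTC.
Add 4 hours and 35 minutes layover in Kestrel Bay → 19:57 UTC.
Add 7 hours and 45 minutes leg 2 → 03:42 UTC (Sep 15).
Add 4 hours and 12 minutes layover in Yangon → 07:54 UTC.
Add 8 hours and 50 minutes leg 3 → 16:44 UTC.
Colombo is UTC+5:30, so local arrival = 16:44 + 5:30 = 22:14 on Sep 15.

22:14 on September 15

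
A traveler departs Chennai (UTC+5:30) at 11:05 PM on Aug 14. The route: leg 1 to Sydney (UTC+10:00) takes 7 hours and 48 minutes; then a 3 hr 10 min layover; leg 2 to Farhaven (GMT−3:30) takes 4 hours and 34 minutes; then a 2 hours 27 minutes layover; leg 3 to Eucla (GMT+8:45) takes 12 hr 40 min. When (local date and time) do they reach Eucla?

Convert departure to UTC: 11:05 PM − 5:30 = 5:35 PM UTC on Aug 14.
Add 7 hours 48 minutes leg 1 → 1:23 AM UTC (Aug 15).
Add 3 hours and 10 minutes layover in Sydney → 4:33 AM UTC.
Add 4 hours and 34 minutes leg 2 → 9:07 AM UTC.
Add 2 hours 27 minutes layover in Farhaven → 11:34 AM UTC.
Add 12 hours 40 minutes leg 3 → 12:14 AM UTC (Aug 16).
Eucla is UTC+8:45, so local arrival = 12:14 AM + 8:45 = 8:59 AM on Aug 16.

8:59 AM on August 16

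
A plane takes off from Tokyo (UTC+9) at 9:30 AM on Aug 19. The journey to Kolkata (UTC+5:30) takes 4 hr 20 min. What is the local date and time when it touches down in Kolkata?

Convert departure to UTC: 9:30 AM − 9:00 = 12:30 AM UTC on Aug 19.
Add 4 hours and 20 minutes travel time → 4:50 AM UTC.
Kolkata is UTC+5:30, so local arrival = 4:50 AM + 5:30 = 10:20 AM on Aug 19.

10:20 AM on August 19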